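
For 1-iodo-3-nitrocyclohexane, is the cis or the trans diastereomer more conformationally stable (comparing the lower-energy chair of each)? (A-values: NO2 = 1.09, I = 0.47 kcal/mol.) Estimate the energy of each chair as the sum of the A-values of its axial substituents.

cis

At 1,3 positions (parity same): cis → (e,e or a,a); trans → (a,e or e,a).
Best chair for cis: E = 0.00 kcal/mol; best chair for trans: E = 0.47 kcal/mol.
The cis isomer is lower by 0.47 kcal/mol.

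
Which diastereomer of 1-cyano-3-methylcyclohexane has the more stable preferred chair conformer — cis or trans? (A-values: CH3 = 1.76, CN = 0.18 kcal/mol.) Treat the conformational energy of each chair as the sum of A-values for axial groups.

At 1,3 positions (parity same): cis → (e,e or a,a); trans → (a,e or e,a).
Best chair for cis: E = 0.00 kcal/mol; best chair for trans: E = 0.18 kcal/mol.
The cis isomer is lower by 0.18 kcal/mol.

cis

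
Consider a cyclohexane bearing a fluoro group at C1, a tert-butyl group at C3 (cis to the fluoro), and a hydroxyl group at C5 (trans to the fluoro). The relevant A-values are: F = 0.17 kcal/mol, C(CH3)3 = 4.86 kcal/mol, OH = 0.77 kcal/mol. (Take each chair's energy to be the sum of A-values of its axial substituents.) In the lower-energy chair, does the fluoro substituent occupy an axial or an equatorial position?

Chair I (fluoro axial, tert-butyl axial, hydroxyl equatorial): E = 5.03 kcal/mol.
Chair II (fluoro equatorial, tert-butyl equatorial, hydroxyl axial): E = 0.77 kcal/mol.
Chair II is the more stable (lower-energy) conformer, and in that chair the fluoro group is equatorial.

equatorial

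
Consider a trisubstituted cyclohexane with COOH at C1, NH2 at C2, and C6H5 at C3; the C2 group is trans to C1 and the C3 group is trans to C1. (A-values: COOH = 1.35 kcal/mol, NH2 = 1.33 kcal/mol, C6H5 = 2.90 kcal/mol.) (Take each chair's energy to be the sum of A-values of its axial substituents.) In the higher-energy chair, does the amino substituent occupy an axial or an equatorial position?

Chair I (carboxyl axial, amino axial, phenyl equatorial): E = 2.68 kcal/mol.
Chair II (carboxyl equatorial, amino equatorial, phenyl axial): E = 2.90 kcal/mol.
Chair II is the less stable (higher-energy) conformer, and in that chair the amino group is equatorial.

equatorial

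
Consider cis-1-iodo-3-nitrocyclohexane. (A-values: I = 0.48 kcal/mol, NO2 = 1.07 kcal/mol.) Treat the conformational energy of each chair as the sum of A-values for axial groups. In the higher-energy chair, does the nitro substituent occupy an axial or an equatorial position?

axial

C1 and C3 have the same parity, so for the cis isomer the two substituents are e,e in one chair and a,a in the other.
Chair I (iodo axial, nitro axial): E = 1.55 kcal/mol.
Chair II (iodo equatorial, nitro equatorial): E = 0.00 kcal/mol.
Chair I is the less stable (higher-energy) conformer, and in that chair the nitro group is axial.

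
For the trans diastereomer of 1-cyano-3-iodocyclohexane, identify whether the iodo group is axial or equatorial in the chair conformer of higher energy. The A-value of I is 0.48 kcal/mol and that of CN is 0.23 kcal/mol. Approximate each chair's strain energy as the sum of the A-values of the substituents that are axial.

C1 and C3 have the same parity, so for the trans isomer the two substituents are one axial and one equatorial in each chair.
Chair I (iodo axial, cyano equatorial): E = 0.48 kcal/mol.
Chair II (iodo equatorial, cyano axial): E = 0.23 kcal/mol.
Chair I is the less stable (higher-energy) conformer, and in that chair the iodo group is axial.

axial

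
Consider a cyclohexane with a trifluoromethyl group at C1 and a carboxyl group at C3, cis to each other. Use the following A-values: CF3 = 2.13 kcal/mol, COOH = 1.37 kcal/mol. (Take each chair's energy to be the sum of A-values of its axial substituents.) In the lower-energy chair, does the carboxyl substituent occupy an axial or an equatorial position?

C1 and C3 have the same parity, so for the cis isomer the two substituents are e,e in one chair and a,a in the other.
Chair I (trifluoromethyl axial, carboxyl axial): E = 3.50 kcal/mol.
Chair II (trifluoromethyl equatorial, carboxyl equatorial): E = 0.00 kcal/mol.
Chair II is the more stable (lower-energy) conformer, and in that chair the carboxyl group is equatorial.

equatorial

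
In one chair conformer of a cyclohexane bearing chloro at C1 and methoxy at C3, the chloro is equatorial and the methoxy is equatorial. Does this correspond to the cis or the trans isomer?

C1 and C3 have the same parity, so their axial bonds point in the same direction.
With same-parity carbons, two substituents on the same face are both axial or both equatorial; opposite faces give one of each.
Here the groups are equatorial/equatorial → same face → cis.

cis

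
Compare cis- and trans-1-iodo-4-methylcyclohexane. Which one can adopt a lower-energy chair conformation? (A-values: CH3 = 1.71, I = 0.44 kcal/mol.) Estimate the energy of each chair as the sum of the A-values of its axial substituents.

trans

At 1,4 positions (parity opposite): cis → (a,e or e,a); trans → (e,e or a,a).
Best chair for cis: E = 0.44 kcal/mol; best chair for trans: E = 0.00 kcal/mol.
The trans isomer is lower by 0.44 kcal/mol.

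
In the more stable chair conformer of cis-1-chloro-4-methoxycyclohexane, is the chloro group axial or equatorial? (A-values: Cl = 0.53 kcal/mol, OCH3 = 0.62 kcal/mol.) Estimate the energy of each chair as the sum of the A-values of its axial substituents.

C1 and C4 have opposite parity, so for the cis isomer the two substituents are one axial and one equatorial in each chair.
Chair I (chloro axial, methoxy equatorial): E = 0.53 kcal/mol.
Chair II (chloro equatorial, methoxy axial): E = 0.62 kcal/mol.
Chair I is the more stable (lower-energy) conformer, and in that chair the chloro group is axial.

axial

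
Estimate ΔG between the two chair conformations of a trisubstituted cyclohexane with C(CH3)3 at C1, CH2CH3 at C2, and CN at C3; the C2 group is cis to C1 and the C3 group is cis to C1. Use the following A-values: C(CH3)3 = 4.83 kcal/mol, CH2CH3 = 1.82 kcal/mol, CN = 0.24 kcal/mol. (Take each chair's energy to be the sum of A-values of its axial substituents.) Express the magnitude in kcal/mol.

3.25 kcal/mol

Chair I (tert-butyl axial, ethyl equatorial, cyano axial): E = 5.07 kcal/mol.
Chair II (tert-butyl equatorial, ethyl axial, cyano equatorial): E = 1.82 kcal/mol.
ΔE = 5.07 − 1.82 = 3.25 kcal/mol; chair II is more stable.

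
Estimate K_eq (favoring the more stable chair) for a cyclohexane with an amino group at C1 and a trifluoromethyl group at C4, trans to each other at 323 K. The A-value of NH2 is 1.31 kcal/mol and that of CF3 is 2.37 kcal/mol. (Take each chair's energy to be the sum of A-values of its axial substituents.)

K ≈ 309

C1 and C4 have opposite parity, so for the trans isomer the two substituents are e,e in one chair and a,a in the other.
Chair I (amino axial, trifluoromethyl axial): E = 3.68 kcal/mol; chair II (amino equatorial, trifluoromethyl equatorial): E = 0.00 kcal/mol.
ΔG = 3.68 kcal/mol between the two chairs.
K = exp(ΔG/RT) with R = 1.987×10⁻³ kcal mol⁻¹ K⁻¹ and T = 323 K gives K ≈ 309.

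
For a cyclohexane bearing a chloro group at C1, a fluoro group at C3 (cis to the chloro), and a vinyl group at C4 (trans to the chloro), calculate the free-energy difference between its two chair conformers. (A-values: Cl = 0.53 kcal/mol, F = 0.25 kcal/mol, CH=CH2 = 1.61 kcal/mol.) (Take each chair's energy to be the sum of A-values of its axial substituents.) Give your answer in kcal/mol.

Chair I (chloro axial, fluoro axial, vinyl axial): E = 2.39 kcal/mol.
Chair II (chloro equatorial, fluoro equatorial, vinyl equatorial): E = 0.00 kcal/mol.
ΔE = 2.39 − 0.00 = 2.39 kcal/mol; chair II is more stable.

2.39 kcal/mol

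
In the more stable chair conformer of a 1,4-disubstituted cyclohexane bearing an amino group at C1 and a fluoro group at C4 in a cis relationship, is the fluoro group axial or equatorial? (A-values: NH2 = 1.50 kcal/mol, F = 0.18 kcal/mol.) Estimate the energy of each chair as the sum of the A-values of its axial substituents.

C1 and C4 have opposite parity, so for the cis isomer the two substituents are one axial and one equatorial in each chair.
Chair I (amino axial, fluoro equatorial): E = 1.50 kcal/mol.
Chair II (amino equatorial, fluoro axial): E = 0.18 kcal/mol.
Chair II is the more stable (lower-energy) conformer, and in that chair the fluoro group is axial.

axial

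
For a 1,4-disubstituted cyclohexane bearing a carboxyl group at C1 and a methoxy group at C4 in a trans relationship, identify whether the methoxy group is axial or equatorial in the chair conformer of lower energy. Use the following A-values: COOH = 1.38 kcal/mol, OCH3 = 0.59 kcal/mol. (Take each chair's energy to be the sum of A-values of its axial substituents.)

equatorial

C1 and C4 have opposite parity, so for the trans isomer the two substituents are e,e in one chair and a,a in the other.
Chair I (carboxyl axial, methoxy axial): E = 1.97 kcal/mol.
Chair II (carboxyl equatorial, methoxy equatorial): E = 0.00 kcal/mol.
Chair II is the more stable (lower-energy) conformer, and in that chair the methoxy group is equatorial.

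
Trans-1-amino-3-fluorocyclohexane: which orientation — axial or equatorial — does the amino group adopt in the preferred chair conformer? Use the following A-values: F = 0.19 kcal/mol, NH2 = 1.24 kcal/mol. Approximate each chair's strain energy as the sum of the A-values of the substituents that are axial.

equatorial

C1 and C3 have the same parity, so for the trans isomer the two substituents are one axial and one equatorial in each chair.
Chair I (fluoro axial, amino equatorial): E = 0.19 kcal/mol.
Chair II (fluoro equatorial, amino axial): E = 1.24 kcal/mol.
Chair I is the more stable (lower-energy) conformer, and in that chair the amino group is equatorial.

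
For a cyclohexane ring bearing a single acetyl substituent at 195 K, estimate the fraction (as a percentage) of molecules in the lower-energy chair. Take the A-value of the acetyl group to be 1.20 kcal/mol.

95.7%

One chair has the acetyl group axial (E = 1.20 kcal/mol) and the other has it equatorial (E = 0).
ΔG = 1.20 kcal/mol between the two chairs.
K = exp(ΔG/RT) with R = 1.987×10⁻³ kcal mol⁻¹ K⁻¹ and T = 195 K gives K ≈ 22.1.
Fraction in the lower-energy chair = K/(K+1) = 95.7%.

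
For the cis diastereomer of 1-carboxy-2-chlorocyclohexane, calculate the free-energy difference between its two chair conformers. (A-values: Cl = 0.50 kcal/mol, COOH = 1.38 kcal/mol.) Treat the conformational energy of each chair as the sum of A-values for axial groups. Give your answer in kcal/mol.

C1 and C2 have opposite parity, so for the cis isomer the two substituents are one axial and one equatorial in each chair.
Chair I (chloro axial, carboxyl equatorial): E = 0.50 kcal/mol.
Chair II (chloro equatorial, carboxyl axial): E = 1.38 kcal/mol.
ΔE = 1.38 − 0.50 = 0.88 kcal/mol; chair I is more stable.

0.88 kcal/mol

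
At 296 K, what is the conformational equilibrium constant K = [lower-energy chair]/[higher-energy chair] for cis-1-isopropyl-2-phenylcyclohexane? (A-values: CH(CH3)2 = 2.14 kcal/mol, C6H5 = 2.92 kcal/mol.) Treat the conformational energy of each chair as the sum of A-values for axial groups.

C1 and C2 have opposite parity, so for the cis isomer the two substituents are one axial and one equatorial in each chair.
Chair I (isopropyl axial, phenyl equatorial): E = 2.14 kcal/mol; chair II (isopropyl equatorial, phenyl axial): E = 2.92 kcal/mol.
ΔG = 0.78 kcal/mol between the two chairs.
K = exp(ΔG/RT) with R = 1.987×10⁻³ kcal mol⁻¹ K⁻¹ and T = 296 K gives K ≈ 3.77.

K ≈ 3.77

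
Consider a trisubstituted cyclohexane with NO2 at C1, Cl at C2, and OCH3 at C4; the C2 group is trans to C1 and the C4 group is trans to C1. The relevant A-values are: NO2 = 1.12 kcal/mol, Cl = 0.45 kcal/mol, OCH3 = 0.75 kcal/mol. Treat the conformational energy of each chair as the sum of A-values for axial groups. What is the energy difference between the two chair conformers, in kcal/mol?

2.32 kcal/mol

Chair I (nitro axial, chloro axial, methoxy axial): E = 2.32 kcal/mol.
Chair II (nitro equatorial, chloro equatorial, methoxy equatorial): E = 0.00 kcal/mol.
ΔE = 2.32 − 0.00 = 2.32 kcal/mol; chair II is more stable.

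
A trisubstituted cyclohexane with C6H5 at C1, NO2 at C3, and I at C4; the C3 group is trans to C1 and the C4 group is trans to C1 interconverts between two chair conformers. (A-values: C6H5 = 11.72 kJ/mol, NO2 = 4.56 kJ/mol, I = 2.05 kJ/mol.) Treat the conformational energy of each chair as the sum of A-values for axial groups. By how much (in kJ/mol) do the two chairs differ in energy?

Chair I (phenyl axial, nitro equatorial, iodo axial): E = 13.77 kJ/mol.
Chair II (phenyl equatorial, nitro axial, iodo equatorial): E = 4.56 kJ/mol.
ΔE = 13.77 − 4.56 = 9.21 kJ/mol; chair II is more stable.

9.21 kJ/mol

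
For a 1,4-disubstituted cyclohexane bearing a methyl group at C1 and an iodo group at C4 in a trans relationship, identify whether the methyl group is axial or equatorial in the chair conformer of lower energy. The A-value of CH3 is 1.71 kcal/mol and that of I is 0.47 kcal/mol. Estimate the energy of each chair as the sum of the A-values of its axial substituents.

C1 and C4 have opposite parity, so for the trans isomer the two substituents are e,e in one chair and a,a in the other.
Chair I (methyl axial, iodo axial): E = 2.18 kcal/mol.
Chair II (methyl equatorial, iodo equatorial): E = 0.00 kcal/mol.
Chair II is the more stable (lower-energy) conformer, and in that chair the methyl group is equatorial.

equatorial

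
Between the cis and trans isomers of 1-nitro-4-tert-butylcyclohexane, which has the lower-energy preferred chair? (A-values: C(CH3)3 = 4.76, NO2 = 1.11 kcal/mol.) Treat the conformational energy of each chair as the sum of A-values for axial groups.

trans

At 1,4 positions (parity opposite): cis → (a,e or e,a); trans → (e,e or a,a).
Best chair for cis: E = 1.11 kcal/mol; best chair for trans: E = 0.00 kcal/mol.
The trans isomer is lower by 1.11 kcal/mol.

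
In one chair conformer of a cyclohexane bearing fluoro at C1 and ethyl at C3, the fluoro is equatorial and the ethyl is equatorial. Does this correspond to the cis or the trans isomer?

cis

C1 and C3 have the same parity, so their axial bonds point in the same direction.
With same-parity carbons, two substituents on the same face are both axial or both equatorial; opposite faces give one of each.
Here the groups are equatorial/equatorial → same face → cis.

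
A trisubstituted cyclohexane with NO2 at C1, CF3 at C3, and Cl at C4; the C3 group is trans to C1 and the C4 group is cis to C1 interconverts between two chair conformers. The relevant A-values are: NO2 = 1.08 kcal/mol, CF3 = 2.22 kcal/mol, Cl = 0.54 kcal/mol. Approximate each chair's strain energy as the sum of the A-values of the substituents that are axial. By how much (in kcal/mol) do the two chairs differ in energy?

1.68 kcal/mol

Chair I (nitro axial, trifluoromethyl equatorial, chloro equatorial): E = 1.08 kcal/mol.
Chair II (nitro equatorial, trifluoromethyl axial, chloro axial): E = 2.76 kcal/mol.
ΔE = 2.76 − 1.08 = 1.68 kcal/mol; chair I is more stable.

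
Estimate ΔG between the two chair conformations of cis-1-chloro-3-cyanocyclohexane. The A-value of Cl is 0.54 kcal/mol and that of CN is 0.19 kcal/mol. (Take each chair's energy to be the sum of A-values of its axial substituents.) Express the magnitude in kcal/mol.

0.73 kcal/mol

C1 and C3 have the same parity, so for the cis isomer the two substituents are e,e in one chair and a,a in the other.
Chair I (chloro axial, cyano axial): E = 0.73 kcal/mol.
Chair II (chloro equatorial, cyano equatorial): E = 0.00 kcal/mol.
ΔE = 0.73 − 0.00 = 0.73 kcal/mol; chair II is more stable.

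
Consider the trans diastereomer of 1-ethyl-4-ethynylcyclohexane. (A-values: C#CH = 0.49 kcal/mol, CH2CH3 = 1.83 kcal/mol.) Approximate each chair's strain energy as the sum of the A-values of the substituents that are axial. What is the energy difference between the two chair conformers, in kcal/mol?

C1 and C4 have opposite parity, so for the trans isomer the two substituents are e,e in one chair and a,a in the other.
Chair I (ethynyl axial, ethyl axial): E = 2.32 kcal/mol.
Chair II (ethynyl equatorial, ethyl equatorial): E = 0.00 kcal/mol.
ΔE = 2.32 − 0.00 = 2.32 kcal/mol; chair II is more stable.

2.32 kcal/mol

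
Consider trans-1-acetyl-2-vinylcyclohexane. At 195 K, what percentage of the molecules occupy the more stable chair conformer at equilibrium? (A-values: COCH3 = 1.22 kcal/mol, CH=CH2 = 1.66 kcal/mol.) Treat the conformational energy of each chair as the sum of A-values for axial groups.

99.9%

C1 and C2 have opposite parity, so for the trans isomer the two substituents are e,e in one chair and a,a in the other.
Chair I (acetyl axial, vinyl axial): E = 2.88 kcal/mol; chair II (acetyl equatorial, vinyl equatorial): E = 0.00 kcal/mol.
ΔG = 2.88 kcal/mol between the two chairs.
K = exp(ΔG/RT) with R = 1.987×10⁻³ kcal mol⁻¹ K⁻¹ and T = 195 K gives K ≈ 1.69e+03.
Fraction in the lower-energy chair = K/(K+1) = 99.9%.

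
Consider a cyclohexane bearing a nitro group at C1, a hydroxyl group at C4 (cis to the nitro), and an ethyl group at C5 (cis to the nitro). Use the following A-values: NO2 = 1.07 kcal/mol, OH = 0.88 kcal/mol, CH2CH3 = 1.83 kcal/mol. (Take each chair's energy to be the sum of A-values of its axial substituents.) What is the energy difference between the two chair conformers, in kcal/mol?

Chair I (nitro axial, hydroxyl equatorial, ethyl axial): E = 2.90 kcal/mol.
Chair II (nitro equatorial, hydroxyl axial, ethyl equatorial): E = 0.88 kcal/mol.
ΔE = 2.90 − 0.88 = 2.02 kcal/mol; chair II is more stable.

2.02 kcal/mol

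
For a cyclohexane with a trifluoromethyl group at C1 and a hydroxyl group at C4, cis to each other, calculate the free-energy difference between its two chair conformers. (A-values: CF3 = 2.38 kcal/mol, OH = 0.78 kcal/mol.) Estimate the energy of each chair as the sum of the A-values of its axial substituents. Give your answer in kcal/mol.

1.60 kcal/mol

C1 and C4 have opposite parity, so for the cis isomer the two substituents are one axial and one equatorial in each chair.
Chair I (trifluoromethyl axial, hydroxyl equatorial): E = 2.38 kcal/mol.
Chair II (trifluoromethyl equatorial, hydroxyl axial): E = 0.78 kcal/mol.
ΔE = 2.38 − 0.78 = 1.60 kcal/mol; chair II is more stable.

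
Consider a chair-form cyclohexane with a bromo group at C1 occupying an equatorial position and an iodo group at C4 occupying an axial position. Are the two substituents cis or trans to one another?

C1 and C4 have opposite parity, so their axial bonds point in opposite directions.
With opposite-parity carbons, two substituents on the same face are one axial and one equatorial; opposite faces give both axial or both equatorial.
Here the groups are equatorial/axial → same face → cis.

cis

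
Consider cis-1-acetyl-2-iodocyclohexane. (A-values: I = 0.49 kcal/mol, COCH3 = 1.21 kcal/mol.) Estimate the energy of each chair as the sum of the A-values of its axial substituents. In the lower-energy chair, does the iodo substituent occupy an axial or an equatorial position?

C1 and C2 have opposite parity, so for the cis isomer the two substituents are one axial and one equatorial in each chair.
Chair I (iodo axial, acetyl equatorial): E = 0.49 kcal/mol.
Chair II (iodo equatorial, acetyl axial): E = 1.21 kcal/mol.
Chair I is the more stable (lower-energy) conformer, and in that chair the iodo group is axial.

axial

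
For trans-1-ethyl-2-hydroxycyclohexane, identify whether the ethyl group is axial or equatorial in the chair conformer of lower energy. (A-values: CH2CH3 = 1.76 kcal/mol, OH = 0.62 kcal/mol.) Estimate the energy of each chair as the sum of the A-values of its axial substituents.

C1 and C2 have opposite parity, so for the trans isomer the two substituents are e,e in one chair and a,a in the other.
Chair I (ethyl axial, hydroxyl axial): E = 2.38 kcal/mol.
Chair II (ethyl equatorial, hydroxyl equatorial): E = 0.00 kcal/mol.
Chair II is the more stable (lower-energy) conformer, and in that chair the ethyl group is equatorial.

equatorial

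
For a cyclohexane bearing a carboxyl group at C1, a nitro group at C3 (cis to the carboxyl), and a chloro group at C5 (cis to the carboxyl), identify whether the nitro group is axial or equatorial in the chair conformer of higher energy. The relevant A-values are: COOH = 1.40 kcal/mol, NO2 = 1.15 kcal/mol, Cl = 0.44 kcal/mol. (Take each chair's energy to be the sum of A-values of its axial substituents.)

Chair I (carboxyl axial, nitro axial, chloro axial): E = 2.99 kcal/mol.
Chair II (carboxyl equatorial, nitro equatorial, chloro equatorial): E = 0.00 kcal/mol.
Chair I is the less stable (higher-energy) conformer, and in that chair the nitro group is axial.

axial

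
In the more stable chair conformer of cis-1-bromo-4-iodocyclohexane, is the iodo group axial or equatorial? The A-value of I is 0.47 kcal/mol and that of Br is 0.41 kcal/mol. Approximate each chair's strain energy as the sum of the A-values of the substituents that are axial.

C1 and C4 have opposite parity, so for the cis isomer the two substituents are one axial and one equatorial in each chair.
Chair I (iodo axial, bromo equatorial): E = 0.47 kcal/mol.
Chair II (iodo equatorial, bromo axial): E = 0.41 kcal/mol.
Chair II is the more stable (lower-energy) conformer, and in that chair the iodo group is equatorial.

equatorial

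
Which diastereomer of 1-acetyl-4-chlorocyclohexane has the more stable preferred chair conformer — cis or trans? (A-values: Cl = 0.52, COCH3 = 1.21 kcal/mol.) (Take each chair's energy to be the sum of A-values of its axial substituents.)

trans

At 1,4 positions (parity opposite): cis → (a,e or e,a); trans → (e,e or a,a).
Best chair for cis: E = 0.52 kcal/mol; best chair for trans: E = 0.00 kcal/mol.
The trans isomer is lower by 0.52 kcal/mol.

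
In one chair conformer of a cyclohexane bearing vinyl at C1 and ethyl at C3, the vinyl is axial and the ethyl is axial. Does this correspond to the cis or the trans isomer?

C1 and C3 have the same parity, so their axial bonds point in the same direction.
With same-parity carbons, two substituents on the same face are both axial or both equatorial; opposite faces give one of each.
Here the groups are axial/axial → same face → cis.

cis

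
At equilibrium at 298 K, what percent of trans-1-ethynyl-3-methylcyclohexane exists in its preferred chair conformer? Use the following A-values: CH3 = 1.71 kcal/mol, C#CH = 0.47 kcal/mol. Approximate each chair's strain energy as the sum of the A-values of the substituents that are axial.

89.0%

C1 and C3 have the same parity, so for the trans isomer the two substituents are one axial and one equatorial in each chair.
Chair I (methyl axial, ethynyl equatorial): E = 1.71 kcal/mol; chair II (methyl equatorial, ethynyl axial): E = 0.47 kcal/mol.
ΔG = 1.24 kcal/mol between the two chairs.
K = exp(ΔG/RT) with R = 1.987×10⁻³ kcal mol⁻¹ K⁻¹ and T = 298 K gives K ≈ 8.12.
Fraction in the lower-energy chair = K/(K+1) = 89.0%.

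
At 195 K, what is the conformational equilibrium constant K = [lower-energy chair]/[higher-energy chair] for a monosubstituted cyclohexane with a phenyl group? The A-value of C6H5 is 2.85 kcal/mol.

One chair has the phenyl group axial (E = 2.85 kcal/mol) and the other has it equatorial (E = 0).
ΔG = 2.85 kcal/mol between the two chairs.
K = exp(ΔG/RT) with R = 1.987×10⁻³ kcal mol⁻¹ K⁻¹ and T = 195 K gives K ≈ 1.56e+03.

K ≈ 1565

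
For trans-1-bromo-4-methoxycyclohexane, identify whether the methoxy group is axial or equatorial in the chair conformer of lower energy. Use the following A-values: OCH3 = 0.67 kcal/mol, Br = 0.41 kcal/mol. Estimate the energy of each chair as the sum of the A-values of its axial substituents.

equatorial

C1 and C4 have opposite parity, so for the trans isomer the two substituents are e,e in one chair and a,a in the other.
Chair I (methoxy axial, bromo axial): E = 1.08 kcal/mol.
Chair II (methoxy equatorial, bromo equatorial): E = 0.00 kcal/mol.
Chair II is the more stable (lower-energy) conformer, and in that chair the methoxy group is equatorial.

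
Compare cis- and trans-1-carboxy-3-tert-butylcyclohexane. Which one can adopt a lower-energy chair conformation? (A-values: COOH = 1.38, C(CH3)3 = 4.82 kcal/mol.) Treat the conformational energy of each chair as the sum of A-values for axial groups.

At 1,3 positions (parity same): cis → (e,e or a,a); trans → (a,e or e,a).
Best chair for cis: E = 0.00 kcal/mol; best chair for trans: E = 1.38 kcal/mol.
The cis isomer is lower by 1.38 kcal/mol.

cis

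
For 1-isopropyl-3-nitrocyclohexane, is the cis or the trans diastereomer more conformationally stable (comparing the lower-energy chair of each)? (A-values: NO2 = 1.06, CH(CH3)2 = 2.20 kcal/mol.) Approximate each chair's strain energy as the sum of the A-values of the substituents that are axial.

At 1,3 positions (parity same): cis → (e,e or a,a); trans → (a,e or e,a).
Best chair for cis: E = 0.00 kcal/mol; best chair for trans: E = 1.06 kcal/mol.
The cis isomer is lower by 1.06 kcal/mol.

cis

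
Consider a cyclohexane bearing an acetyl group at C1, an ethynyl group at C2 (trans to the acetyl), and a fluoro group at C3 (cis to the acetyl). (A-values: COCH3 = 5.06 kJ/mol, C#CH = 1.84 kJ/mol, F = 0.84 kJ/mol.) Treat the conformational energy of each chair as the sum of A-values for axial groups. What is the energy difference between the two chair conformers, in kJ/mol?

7.74 kJ/mol

Chair I (acetyl axial, ethynyl axial, fluoro axial): E = 7.74 kJ/mol.
Chair II (acetyl equatorial, ethynyl equatorial, fluoro equatorial): E = 0.00 kJ/mol.
ΔE = 7.74 − 0.00 = 7.74 kJ/mol; chair II is more stable.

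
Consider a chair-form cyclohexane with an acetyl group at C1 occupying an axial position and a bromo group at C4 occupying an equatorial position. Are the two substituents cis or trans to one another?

cis

C1 and C4 have opposite parity, so their axial bonds point in opposite directions.
With opposite-parity carbons, two substituents on the same face are one axial and one equatorial; opposite faces give both axial or both equatorial.
Here the groups are axial/equatorial → same face → cis.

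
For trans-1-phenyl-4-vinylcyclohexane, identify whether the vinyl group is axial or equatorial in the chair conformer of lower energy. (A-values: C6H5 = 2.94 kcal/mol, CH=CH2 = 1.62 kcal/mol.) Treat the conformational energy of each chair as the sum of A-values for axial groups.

C1 and C4 have opposite parity, so for the trans isomer the two substituents are e,e in one chair and a,a in the other.
Chair I (phenyl axial, vinyl axial): E = 4.56 kcal/mol.
Chair II (phenyl equatorial, vinyl equatorial): E = 0.00 kcal/mol.
Chair II is the more stable (lower-energy) conformer, and in that chair the vinyl group is equatorial.

equatorial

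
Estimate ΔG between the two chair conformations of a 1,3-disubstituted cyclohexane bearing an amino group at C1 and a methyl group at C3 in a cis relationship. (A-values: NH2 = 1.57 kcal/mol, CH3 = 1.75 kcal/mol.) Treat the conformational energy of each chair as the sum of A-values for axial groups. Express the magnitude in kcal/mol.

3.32 kcal/mol

C1 and C3 have the same parity, so for the cis isomer the two substituents are e,e in one chair and a,a in the other.
Chair I (amino axial, methyl axial): E = 3.32 kcal/mol.
Chair II (amino equatorial, methyl equatorial): E = 0.00 kcal/mol.
ΔE = 3.32 − 0.00 = 3.32 kcal/mol; chair II is more stable.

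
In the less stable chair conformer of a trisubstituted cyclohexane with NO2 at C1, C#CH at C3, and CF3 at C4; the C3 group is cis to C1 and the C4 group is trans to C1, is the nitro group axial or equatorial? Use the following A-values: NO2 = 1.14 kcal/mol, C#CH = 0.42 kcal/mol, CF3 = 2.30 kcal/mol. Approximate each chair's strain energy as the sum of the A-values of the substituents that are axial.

Chair I (nitro axial, ethynyl axial, trifluoromethyl axial): E = 3.86 kcal/mol.
Chair II (nitro equatorial, ethynyl equatorial, trifluoromethyl equatorial): E = 0.00 kcal/mol.
Chair I is the less stable (higher-energy) conformer, and in that chair the nitro group is axial.

axial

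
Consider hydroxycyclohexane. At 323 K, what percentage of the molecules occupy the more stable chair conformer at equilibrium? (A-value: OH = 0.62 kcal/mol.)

One chair has the hydroxyl group axial (E = 0.62 kcal/mol) and the other has it equatorial (E = 0).
ΔG = 0.62 kcal/mol between the two chairs.
K = exp(ΔG/RT) with R = 1.987×10⁻³ kcal mol⁻¹ K⁻¹ and T = 323 K gives K ≈ 2.63.
Fraction in the lower-energy chair = K/(K+1) = 72.4%.

72.4%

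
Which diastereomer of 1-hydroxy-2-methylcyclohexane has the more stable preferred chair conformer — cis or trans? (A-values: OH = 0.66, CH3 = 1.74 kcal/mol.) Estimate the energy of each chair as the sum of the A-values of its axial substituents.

trans

At 1,2 positions (parity opposite): cis → (a,e or e,a); trans → (e,e or a,a).
Best chair for cis: E = 0.66 kcal/mol; best chair for trans: E = 0.00 kcal/mol.
The trans isomer is lower by 0.66 kcal/mol.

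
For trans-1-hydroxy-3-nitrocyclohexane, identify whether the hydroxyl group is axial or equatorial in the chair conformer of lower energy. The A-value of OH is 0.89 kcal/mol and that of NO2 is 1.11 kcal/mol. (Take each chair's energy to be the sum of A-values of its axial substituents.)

C1 and C3 have the same parity, so for the trans isomer the two substituents are one axial and one equatorial in each chair.
Chair I (hydroxyl axial, nitro equatorial): E = 0.89 kcal/mol.
Chair II (hydroxyl equatorial, nitro axial): E = 1.11 kcal/mol.
Chair I is the more stable (lower-energy) conformer, and in that chair the hydroxyl group is axial.

axial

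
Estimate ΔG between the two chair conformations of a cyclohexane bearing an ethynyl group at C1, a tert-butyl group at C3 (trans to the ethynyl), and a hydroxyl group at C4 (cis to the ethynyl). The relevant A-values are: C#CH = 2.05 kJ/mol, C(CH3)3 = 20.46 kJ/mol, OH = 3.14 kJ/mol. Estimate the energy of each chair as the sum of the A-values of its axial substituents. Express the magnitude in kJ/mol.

21.55 kJ/mol

Chair I (ethynyl axial, tert-butyl equatorial, hydroxyl equatorial): E = 2.05 kJ/mol.
Chair II (ethynyl equatorial, tert-butyl axial, hydroxyl axial): E = 23.60 kJ/mol.
ΔE = 23.60 − 2.05 = 21.55 kJ/mol; chair I is more stable.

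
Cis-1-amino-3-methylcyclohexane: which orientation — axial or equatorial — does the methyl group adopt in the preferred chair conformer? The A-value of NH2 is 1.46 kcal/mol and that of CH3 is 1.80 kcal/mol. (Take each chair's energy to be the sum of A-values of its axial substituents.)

equatorial

C1 and C3 have the same parity, so for the cis isomer the two substituents are e,e in one chair and a,a in the other.
Chair I (amino axial, methyl axial): E = 3.26 kcal/mol.
Chair II (amino equatorial, methyl equatorial): E = 0.00 kcal/mol.
Chair II is the more stable (lower-energy) conformer, and in that chair the methyl group is equatorial.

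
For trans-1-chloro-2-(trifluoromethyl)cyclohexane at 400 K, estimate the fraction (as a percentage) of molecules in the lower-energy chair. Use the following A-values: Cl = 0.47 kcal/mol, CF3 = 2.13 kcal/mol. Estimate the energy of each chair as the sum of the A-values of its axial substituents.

C1 and C2 have opposite parity, so for the trans isomer the two substituents are e,e in one chair and a,a in the other.
Chair I (chloro axial, trifluoromethyl axial): E = 2.60 kcal/mol; chair II (chloro equatorial, trifluoromethyl equatorial): E = 0.00 kcal/mol.
ΔG = 2.60 kcal/mol between the two chairs.
K = exp(ΔG/RT) with R = 1.987×10⁻³ kcal mol⁻¹ K⁻¹ and T = 400 K gives K ≈ 26.3.
Fraction in the lower-energy chair = K/(K+1) = 96.3%.

96.3%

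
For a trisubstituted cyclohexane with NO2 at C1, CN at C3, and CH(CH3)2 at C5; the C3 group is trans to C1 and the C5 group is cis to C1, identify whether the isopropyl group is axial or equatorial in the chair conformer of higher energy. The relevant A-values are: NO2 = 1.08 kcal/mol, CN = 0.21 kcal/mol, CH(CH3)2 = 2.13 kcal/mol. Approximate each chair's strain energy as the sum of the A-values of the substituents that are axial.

Chair I (nitro axial, cyano equatorial, isopropyl axial): E = 3.21 kcal/mol.
Chair II (nitro equatorial, cyano axial, isopropyl equatorial): E = 0.21 kcal/mol.
Chair I is the less stable (higher-energy) conformer, and in that chair the isopropyl group is axial.

axial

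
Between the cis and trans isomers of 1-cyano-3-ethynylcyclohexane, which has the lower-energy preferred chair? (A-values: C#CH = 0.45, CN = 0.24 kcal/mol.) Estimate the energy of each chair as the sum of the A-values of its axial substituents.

At 1,3 positions (parity same): cis → (e,e or a,a); trans → (a,e or e,a).
Best chair for cis: E = 0.00 kcal/mol; best chair for trans: E = 0.24 kcal/mol.
The cis isomer is lower by 0.24 kcal/mol.

cis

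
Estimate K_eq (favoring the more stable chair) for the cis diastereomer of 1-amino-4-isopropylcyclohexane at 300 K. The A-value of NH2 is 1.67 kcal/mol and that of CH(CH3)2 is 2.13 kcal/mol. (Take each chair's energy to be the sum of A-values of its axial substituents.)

K ≈ 2.16

C1 and C4 have opposite parity, so for the cis isomer the two substituents are one axial and one equatorial in each chair.
Chair I (amino axial, isopropyl equatorial): E = 1.67 kcal/mol; chair II (amino equatorial, isopropyl axial): E = 2.13 kcal/mol.
ΔG = 0.46 kcal/mol between the two chairs.
K = exp(ΔG/RT) with R = 1.987×10⁻³ kcal mol⁻¹ K⁻¹ and T = 300 K gives K ≈ 2.16.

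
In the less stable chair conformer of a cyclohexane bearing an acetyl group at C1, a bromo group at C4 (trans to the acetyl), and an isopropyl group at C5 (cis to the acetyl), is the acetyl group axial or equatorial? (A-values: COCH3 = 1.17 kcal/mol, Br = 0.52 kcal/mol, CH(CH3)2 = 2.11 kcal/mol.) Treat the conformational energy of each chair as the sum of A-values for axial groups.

Chair I (acetyl axial, bromo axial, isopropyl axial): E = 3.80 kcal/mol.
Chair II (acetyl equatorial, bromo equatorial, isopropyl equatorial): E = 0.00 kcal/mol.
Chair I is the less stable (higher-energy) conformer, and in that chair the acetyl group is axial.

axial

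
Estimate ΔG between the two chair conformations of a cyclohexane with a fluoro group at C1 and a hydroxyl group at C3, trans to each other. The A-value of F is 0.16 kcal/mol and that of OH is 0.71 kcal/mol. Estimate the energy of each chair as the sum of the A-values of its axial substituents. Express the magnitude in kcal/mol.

0.55 kcal/mol

C1 and C3 have the same parity, so for the trans isomer the two substituents are one axial and one equatorial in each chair.
Chair I (fluoro axial, hydroxyl equatorial): E = 0.16 kcal/mol.
Chair II (fluoro equatorial, hydroxyl axial): E = 0.71 kcal/mol.
ΔE = 0.71 − 0.16 = 0.55 kcal/mol; chair I is more stable.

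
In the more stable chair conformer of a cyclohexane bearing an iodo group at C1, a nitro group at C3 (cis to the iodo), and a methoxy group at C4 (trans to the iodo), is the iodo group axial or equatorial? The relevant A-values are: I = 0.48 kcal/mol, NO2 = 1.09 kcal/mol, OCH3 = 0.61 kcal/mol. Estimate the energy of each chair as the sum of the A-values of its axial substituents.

equatorial

Chair I (iodo axial, nitro axial, methoxy axial): E = 2.18 kcal/mol.
Chair II (iodo equatorial, nitro equatorial, methoxy equatorial): E = 0.00 kcal/mol.
Chair II is the more stable (lower-energy) conformer, and in that chair the iodo group is equatorial.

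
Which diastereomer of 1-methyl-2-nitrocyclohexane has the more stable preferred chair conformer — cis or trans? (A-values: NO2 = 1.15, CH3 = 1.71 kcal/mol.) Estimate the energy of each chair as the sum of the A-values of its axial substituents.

trans

At 1,2 positions (parity opposite): cis → (a,e or e,a); trans → (e,e or a,a).
Best chair for cis: E = 1.15 kcal/mol; best chair for trans: E = 0.00 kcal/mol.
The trans isomer is lower by 1.15 kcal/mol.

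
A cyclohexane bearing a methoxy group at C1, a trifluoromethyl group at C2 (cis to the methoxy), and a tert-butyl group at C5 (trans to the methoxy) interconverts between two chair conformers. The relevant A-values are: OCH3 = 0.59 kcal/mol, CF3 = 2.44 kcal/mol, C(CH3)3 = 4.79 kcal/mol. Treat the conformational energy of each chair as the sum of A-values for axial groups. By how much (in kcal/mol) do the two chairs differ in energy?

Chair I (methoxy axial, trifluoromethyl equatorial, tert-butyl equatorial): E = 0.59 kcal/mol.
Chair II (methoxy equatorial, trifluoromethyl axial, tert-butyl axial): E = 7.23 kcal/mol.
ΔE = 7.23 − 0.59 = 6.64 kcal/mol; chair I is more stable.

6.64 kcal/mol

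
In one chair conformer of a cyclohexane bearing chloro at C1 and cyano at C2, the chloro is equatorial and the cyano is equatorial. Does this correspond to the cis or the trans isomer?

C1 and C2 have opposite parity, so their axial bonds point in opposite directions.
With opposite-parity carbons, two substituents on the same face are one axial and one equatorial; opposite faces give both axial or both equatorial.
Here the groups are equatorial/equatorial → opposite face → trans.

trans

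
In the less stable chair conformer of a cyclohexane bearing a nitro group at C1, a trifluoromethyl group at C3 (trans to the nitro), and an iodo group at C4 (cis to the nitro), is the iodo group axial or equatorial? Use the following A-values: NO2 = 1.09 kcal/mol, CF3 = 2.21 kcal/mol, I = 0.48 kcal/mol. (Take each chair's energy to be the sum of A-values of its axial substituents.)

Chair I (nitro axial, trifluoromethyl equatorial, iodo equatorial): E = 1.09 kcal/mol.
Chair II (nitro equatorial, trifluoromethyl axial, iodo axial): E = 2.69 kcal/mol.
Chair II is the less stable (higher-energy) conformer, and in that chair the iodo group is axial.

axial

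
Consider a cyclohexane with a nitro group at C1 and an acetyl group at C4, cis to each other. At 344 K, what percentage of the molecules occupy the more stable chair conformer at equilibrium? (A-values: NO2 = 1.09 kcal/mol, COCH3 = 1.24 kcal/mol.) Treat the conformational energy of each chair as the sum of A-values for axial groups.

55.5%

C1 and C4 have opposite parity, so for the cis isomer the two substituents are one axial and one equatorial in each chair.
Chair I (nitro axial, acetyl equatorial): E = 1.09 kcal/mol; chair II (nitro equatorial, acetyl axial): E = 1.24 kcal/mol.
ΔG = 0.15 kcal/mol between the two chairs.
K = exp(ΔG/RT) with R = 1.987×10⁻³ kcal mol⁻¹ K⁻¹ and T = 344 K gives K ≈ 1.25.
Fraction in the lower-energy chair = K/(K+1) = 55.5%.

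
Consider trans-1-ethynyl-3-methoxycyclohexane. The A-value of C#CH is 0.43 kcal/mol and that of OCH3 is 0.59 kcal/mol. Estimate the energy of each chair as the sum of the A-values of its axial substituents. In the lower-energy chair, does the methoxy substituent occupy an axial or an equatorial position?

C1 and C3 have the same parity, so for the trans isomer the two substituents are one axial and one equatorial in each chair.
Chair I (ethynyl axial, methoxy equatorial): E = 0.43 kcal/mol.
Chair II (ethynyl equatorial, methoxy axial): E = 0.59 kcal/mol.
Chair I is the more stable (lower-energy) conformer, and in that chair the methoxy group is equatorial.

equatorial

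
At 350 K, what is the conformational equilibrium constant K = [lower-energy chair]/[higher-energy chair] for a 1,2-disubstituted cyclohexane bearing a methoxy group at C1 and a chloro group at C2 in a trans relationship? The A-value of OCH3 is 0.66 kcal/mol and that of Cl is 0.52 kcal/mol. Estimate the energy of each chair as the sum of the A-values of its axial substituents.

C1 and C2 have opposite parity, so for the trans isomer the two substituents are e,e in one chair and a,a in the other.
Chair I (methoxy axial, chloro axial): E = 1.18 kcal/mol; chair II (methoxy equatorial, chloro equatorial): E = 0.00 kcal/mol.
ΔG = 1.18 kcal/mol between the two chairs.
K = exp(ΔG/RT) with R = 1.987×10⁻³ kcal mol⁻¹ K⁻¹ and T = 350 K gives K ≈ 5.46.

K ≈ 5.46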